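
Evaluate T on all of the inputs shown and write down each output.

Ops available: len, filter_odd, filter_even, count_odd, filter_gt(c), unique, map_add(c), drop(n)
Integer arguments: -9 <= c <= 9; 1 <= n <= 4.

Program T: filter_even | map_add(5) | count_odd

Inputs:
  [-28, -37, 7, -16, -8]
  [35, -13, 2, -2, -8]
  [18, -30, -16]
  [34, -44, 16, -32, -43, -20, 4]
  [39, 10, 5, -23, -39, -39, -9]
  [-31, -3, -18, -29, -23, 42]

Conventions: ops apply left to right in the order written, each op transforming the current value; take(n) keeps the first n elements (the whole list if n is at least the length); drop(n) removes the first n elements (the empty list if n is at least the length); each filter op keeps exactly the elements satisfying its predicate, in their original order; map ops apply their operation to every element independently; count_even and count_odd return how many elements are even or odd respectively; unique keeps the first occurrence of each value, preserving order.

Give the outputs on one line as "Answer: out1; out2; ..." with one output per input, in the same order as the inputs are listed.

Execution, op by op:
  [-28, -37, 7, -16, -8] -> [-28, -16, -8] -> [-23, -11, -3] -> 3
  [35, -13, 2, -2, -8] -> [2, -2, -8] -> [7, 3, -3] -> 3
  [18, -30, -16] -> [18, -30, -16] -> [23, -25, -11] -> 3
  [34, -44, 16, -32, -43, -20, 4] -> [34, -44, 16, -32, -20, 4] -> [39, -39, 21, -27, -15, 9] -> 6
  [39, 10, 5, -23, -39, -39, -9] -> [10] -> [15] -> 1
  [-31, -3, -18, -29, -23, 42] -> [-18, 42] -> [-13, 47] -> 2

3; 3; 3; 6; 1; 2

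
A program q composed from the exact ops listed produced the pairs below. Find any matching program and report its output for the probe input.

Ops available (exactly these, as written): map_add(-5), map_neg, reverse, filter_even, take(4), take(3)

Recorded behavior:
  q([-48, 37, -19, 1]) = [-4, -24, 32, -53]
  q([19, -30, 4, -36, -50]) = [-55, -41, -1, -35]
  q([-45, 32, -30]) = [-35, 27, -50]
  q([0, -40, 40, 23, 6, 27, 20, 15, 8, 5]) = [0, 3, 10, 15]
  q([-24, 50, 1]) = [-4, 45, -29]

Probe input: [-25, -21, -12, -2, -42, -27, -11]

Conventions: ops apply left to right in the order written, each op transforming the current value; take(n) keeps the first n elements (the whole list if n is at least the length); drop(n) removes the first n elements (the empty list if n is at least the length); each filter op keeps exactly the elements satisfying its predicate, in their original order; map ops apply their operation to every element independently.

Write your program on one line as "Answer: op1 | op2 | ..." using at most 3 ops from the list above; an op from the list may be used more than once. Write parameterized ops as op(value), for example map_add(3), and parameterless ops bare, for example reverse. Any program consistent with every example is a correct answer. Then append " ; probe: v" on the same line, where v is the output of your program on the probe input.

map_add(-5) | reverse | take(4) ; probe: [-16, -32, -47, -7]

Check, running the answer program on each example:
  [-48, 37, -19, 1] -> [-53, 32, -24, -4] -> [-4, -24, 32, -53] -> [-4, -24, 32, -53]
  [19, -30, 4, -36, -50] -> [14, -35, -1, -41, -55] -> [-55, -41, -1, -35, 14] -> [-55, -41, -1, -35]
  [-45, 32, -30] -> [-50, 27, -35] -> [-35, 27, -50] -> [-35, 27, -50]
  [0, -40, 40, 23, 6, 27, 20, 15, 8, 5] -> [-5, -45, 35, 18, 1, 22, 15, 10, 3, 0] -> [0, 3, 10, 15, 22, 1, 18, 35, -45, -5] -> [0, 3, 10, 15]
  [-24, 50, 1] -> [-29, 45, -4] -> [-4, 45, -29] -> [-4, 45, -29]
  probe: [-25, -21, -12, -2, -42, -27, -11] -> [-30, -26, -17, -7, -47, -32, -16] -> [-16, -32, -47, -7, -17, -26, -30] -> [-16, -32, -47, -7]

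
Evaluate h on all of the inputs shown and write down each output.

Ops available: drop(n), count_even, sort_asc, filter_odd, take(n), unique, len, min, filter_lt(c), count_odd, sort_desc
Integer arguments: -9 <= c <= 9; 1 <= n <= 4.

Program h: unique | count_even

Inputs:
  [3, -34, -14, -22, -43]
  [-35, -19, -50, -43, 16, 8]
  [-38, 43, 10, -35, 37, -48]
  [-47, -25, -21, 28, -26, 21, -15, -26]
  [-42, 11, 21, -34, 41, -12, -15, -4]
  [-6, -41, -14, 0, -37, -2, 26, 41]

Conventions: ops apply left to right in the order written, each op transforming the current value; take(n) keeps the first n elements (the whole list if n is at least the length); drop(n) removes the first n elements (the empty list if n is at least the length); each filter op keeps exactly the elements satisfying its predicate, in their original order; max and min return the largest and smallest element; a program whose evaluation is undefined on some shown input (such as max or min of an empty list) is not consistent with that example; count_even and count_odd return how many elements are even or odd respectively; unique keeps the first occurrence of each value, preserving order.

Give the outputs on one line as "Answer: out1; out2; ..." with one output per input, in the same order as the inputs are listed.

3; 3; 3; 2; 4; 5

Execution, op by op:
  [3, -34, -14, -22, -43] -> [3, -34, -14, -22, -43] -> 3
  [-35, -19, -50, -43, 16, 8] -> [-35, -19, -50, -43, 16, 8] -> 3
  [-38, 43, 10, -35, 37, -48] -> [-38, 43, 10, -35, 37, -48] -> 3
  [-47, -25, -21, 28, -26, 21, -15, -26] -> [-47, -25, -21, 28, -26, 21, -15] -> 2
  [-42, 11, 21, -34, 41, -12, -15, -4] -> [-42, 11, 21, -34, 41, -12, -15, -4] -> 4
  [-6, -41, -14, 0, -37, -2, 26, 41] -> [-6, -41, -14, 0, -37, -2, 26, 41] -> 5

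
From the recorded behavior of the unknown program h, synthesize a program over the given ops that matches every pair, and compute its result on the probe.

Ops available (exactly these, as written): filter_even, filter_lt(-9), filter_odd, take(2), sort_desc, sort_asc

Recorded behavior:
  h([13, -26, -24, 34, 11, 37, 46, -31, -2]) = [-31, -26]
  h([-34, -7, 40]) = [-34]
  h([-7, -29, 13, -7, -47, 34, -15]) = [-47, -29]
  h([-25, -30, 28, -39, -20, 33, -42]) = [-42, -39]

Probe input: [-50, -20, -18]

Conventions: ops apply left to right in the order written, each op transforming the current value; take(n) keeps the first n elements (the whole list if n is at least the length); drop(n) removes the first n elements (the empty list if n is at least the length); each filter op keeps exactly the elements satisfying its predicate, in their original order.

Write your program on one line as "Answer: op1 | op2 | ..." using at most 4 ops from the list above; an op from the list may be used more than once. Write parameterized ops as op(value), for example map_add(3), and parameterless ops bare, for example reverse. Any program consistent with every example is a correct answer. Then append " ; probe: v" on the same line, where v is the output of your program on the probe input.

filter_lt(-9) | sort_asc | take(2) ; probe: [-50, -20]

Check, running the answer program on each example:
  [13, -26, -24, 34, 11, 37, 46, -31, -2] -> [-26, -24, -31] -> [-31, -26, -24] -> [-31, -26]
  [-34, -7, 40] -> [-34] -> [-34] -> [-34]
  [-7, -29, 13, -7, -47, 34, -15] -> [-29, -47, -15] -> [-47, -29, -15] -> [-47, -29]
  [-25, -30, 28, -39, -20, 33, -42] -> [-25, -30, -39, -20, -42] -> [-42, -39, -30, -25, -20] -> [-42, -39]
  probe: [-50, -20, -18] -> [-50, -20, -18] -> [-50, -20, -18] -> [-50, -20]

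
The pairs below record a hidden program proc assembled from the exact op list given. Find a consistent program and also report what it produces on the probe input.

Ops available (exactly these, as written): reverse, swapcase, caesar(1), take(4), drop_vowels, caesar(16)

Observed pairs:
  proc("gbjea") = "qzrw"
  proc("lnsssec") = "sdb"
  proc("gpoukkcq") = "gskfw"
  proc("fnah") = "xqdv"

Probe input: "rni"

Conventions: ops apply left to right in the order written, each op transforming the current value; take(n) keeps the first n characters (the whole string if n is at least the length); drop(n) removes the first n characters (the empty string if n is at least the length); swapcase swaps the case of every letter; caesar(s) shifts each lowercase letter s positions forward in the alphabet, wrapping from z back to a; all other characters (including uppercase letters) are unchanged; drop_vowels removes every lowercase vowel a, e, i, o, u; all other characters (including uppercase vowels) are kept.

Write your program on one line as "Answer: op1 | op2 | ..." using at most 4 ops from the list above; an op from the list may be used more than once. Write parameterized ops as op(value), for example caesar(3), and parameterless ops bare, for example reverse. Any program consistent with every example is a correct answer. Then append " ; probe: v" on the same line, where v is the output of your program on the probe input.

reverse | caesar(16) | drop_vowels ; probe: "ydh"

Check, running the answer program on each example:
  "gbjea" -> "aejbg" -> "quzrw" -> "qzrw"
  "lnsssec" -> "cesssnl" -> "suiiidb" -> "sdb"
  "gpoukkcq" -> "qckkuopg" -> "gsaakefw" -> "gskfw"
  "fnah" -> "hanf" -> "xqdv" -> "xqdv"
  probe: "rni" -> "inr" -> "ydh" -> "ydh"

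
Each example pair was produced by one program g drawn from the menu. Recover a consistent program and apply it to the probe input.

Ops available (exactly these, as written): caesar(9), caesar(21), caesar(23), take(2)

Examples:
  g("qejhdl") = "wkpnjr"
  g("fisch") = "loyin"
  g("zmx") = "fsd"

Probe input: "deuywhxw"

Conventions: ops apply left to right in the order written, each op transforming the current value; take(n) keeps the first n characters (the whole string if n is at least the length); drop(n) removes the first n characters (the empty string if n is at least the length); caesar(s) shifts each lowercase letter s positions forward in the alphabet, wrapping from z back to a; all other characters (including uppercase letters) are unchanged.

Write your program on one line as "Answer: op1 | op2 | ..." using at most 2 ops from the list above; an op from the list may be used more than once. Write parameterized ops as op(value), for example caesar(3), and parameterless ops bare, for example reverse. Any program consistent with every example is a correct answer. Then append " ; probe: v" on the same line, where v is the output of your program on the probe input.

caesar(9) | caesar(23) ; probe: "jkaecndc"

Check, running the answer program on each example:
  "qejhdl" -> "znsqmu" -> "wkpnjr"
  "fisch" -> "orblq" -> "loyin"
  "zmx" -> "ivg" -> "fsd"
  probe: "deuywhxw" -> "mndhfqgf" -> "jkaecndc"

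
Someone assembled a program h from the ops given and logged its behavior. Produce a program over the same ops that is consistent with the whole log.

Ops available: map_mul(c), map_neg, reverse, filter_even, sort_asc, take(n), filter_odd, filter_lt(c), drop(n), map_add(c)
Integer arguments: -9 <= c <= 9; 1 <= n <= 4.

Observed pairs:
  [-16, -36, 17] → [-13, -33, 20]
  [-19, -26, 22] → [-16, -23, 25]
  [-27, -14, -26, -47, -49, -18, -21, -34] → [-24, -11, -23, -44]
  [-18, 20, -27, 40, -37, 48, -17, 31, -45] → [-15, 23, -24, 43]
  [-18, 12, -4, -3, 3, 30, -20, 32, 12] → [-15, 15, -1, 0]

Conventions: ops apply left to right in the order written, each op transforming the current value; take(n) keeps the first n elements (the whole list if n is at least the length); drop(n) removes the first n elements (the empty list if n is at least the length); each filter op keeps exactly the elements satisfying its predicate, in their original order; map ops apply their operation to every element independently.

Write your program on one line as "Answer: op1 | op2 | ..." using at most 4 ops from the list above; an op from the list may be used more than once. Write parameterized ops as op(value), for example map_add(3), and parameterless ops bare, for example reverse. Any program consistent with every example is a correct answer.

map_add(-9) | take(4) | map_add(8) | map_add(4)

Check, running the answer program on each example:
  [-16, -36, 17] -> [-25, -45, 8] -> [-25, -45, 8] -> [-17, -37, 16] -> [-13, -33, 20]
  [-19, -26, 22] -> [-28, -35, 13] -> [-28, -35, 13] -> [-20, -27, 21] -> [-16, -23, 25]
  [-27, -14, -26, -47, -49, -18, -21, -34] -> [-36, -23, -35, -56, -58, -27, -30, -43] -> [-36, -23, -35, -56] -> [-28, -15, -27, -48] -> [-24, -11, -23, -44]
  [-18, 20, -27, 40, -37, 48, -17, 31, -45] -> [-27, 11, -36, 31, -46, 39, -26, 22, -54] -> [-27, 11, -36, 31] -> [-19, 19, -28, 39] -> [-15, 23, -24, 43]
  [-18, 12, -4, -3, 3, 30, -20, 32, 12] -> [-27, 3, -13, -12, -6, 21, -29, 23, 3] -> [-27, 3, -13, -12] -> [-19, 11, -5, -4] -> [-15, 15, -1, 0]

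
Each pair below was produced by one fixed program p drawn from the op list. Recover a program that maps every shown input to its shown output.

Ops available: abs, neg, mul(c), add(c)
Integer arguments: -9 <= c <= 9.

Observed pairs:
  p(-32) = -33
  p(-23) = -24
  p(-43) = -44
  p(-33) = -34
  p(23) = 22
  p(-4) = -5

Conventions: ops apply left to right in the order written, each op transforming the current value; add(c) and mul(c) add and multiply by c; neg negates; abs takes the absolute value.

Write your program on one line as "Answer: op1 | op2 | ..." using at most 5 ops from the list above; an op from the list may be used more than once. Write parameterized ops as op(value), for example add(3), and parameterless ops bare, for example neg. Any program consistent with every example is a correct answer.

neg | add(-2) | neg | add(-3)

Check, running the answer program on each example:
  -32 -> 32 -> 30 -> -30 -> -33
  -23 -> 23 -> 21 -> -21 -> -24
  -43 -> 43 -> 41 -> -41 -> -44
  -33 -> 33 -> 31 -> -31 -> -34
  23 -> -23 -> -25 -> 25 -> 22
  -4 -> 4 -> 2 -> -2 -> -5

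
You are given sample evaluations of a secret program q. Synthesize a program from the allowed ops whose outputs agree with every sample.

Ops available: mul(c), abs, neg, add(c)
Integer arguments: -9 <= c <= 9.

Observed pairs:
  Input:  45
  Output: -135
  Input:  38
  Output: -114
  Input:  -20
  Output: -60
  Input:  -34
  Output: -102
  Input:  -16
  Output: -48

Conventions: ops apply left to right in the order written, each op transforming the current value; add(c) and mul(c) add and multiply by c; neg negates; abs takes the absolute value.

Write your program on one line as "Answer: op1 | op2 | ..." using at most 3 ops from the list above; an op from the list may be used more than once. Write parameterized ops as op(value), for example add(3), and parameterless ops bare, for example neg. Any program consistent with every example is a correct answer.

abs | mul(3) | neg

Check, running the answer program on each example:
  45 -> 45 -> 135 -> -135
  38 -> 38 -> 114 -> -114
  -20 -> 20 -> 60 -> -60
  -34 -> 34 -> 102 -> -102
  -16 -> 16 -> 48 -> -48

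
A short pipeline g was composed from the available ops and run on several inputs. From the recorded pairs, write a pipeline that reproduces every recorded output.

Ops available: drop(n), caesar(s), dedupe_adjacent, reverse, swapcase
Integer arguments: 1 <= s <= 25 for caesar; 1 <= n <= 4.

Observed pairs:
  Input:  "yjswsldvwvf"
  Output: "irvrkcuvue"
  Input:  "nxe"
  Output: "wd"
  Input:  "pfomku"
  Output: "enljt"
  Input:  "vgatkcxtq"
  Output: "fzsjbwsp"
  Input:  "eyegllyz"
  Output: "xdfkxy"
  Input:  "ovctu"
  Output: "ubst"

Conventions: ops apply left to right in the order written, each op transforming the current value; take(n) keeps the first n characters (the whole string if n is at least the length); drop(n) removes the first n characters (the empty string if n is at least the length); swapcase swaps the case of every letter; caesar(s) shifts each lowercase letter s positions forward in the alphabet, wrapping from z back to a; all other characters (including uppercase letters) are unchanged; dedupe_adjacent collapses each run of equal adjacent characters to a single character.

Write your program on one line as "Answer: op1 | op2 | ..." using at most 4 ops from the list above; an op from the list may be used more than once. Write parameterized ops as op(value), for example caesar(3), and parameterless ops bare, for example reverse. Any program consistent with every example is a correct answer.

caesar(9) | drop(1) | caesar(16) | dedupe_adjacent

Check, running the answer program on each example:
  "yjswsldvwvf" -> "hsbfbumefeo" -> "sbfbumefeo" -> "irvrkcuvue" -> "irvrkcuvue"
  "nxe" -> "wgn" -> "gn" -> "wd" -> "wd"
  "pfomku" -> "yoxvtd" -> "oxvtd" -> "enljt" -> "enljt"
  "vgatkcxtq" -> "epjctlgcz" -> "pjctlgcz" -> "fzsjbwsp" -> "fzsjbwsp"
  "eyegllyz" -> "nhnpuuhi" -> "hnpuuhi" -> "xdfkkxy" -> "xdfkxy"
  "ovctu" -> "xelcd" -> "elcd" -> "ubst" -> "ubst"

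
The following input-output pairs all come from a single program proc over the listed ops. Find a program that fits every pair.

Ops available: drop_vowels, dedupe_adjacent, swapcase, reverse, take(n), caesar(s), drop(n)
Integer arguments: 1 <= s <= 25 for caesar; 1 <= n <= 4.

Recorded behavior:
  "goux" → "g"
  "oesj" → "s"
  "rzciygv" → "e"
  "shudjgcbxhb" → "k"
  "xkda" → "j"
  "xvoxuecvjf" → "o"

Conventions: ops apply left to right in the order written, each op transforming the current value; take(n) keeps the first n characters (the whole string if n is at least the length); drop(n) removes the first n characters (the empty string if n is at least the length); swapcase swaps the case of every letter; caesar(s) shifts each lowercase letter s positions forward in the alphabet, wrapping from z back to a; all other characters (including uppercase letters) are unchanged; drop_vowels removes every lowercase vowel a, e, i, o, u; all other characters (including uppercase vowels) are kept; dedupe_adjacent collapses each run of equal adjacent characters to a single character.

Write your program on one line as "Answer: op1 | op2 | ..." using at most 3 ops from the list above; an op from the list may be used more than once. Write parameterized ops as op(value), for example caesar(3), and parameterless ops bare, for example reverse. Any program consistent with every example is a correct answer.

caesar(9) | reverse | take(1)

Check, running the answer program on each example:
  "goux" -> "pxdg" -> "gdxp" -> "g"
  "oesj" -> "xnbs" -> "sbnx" -> "s"
  "rzciygv" -> "ailrhpe" -> "ephrlia" -> "e"
  "shudjgcbxhb" -> "bqdmsplkgqk" -> "kqgklpsmdqb" -> "k"
  "xkda" -> "gtmj" -> "jmtg" -> "j"
  "xvoxuecvjf" -> "gexgdnleso" -> "oselndgxeg" -> "o"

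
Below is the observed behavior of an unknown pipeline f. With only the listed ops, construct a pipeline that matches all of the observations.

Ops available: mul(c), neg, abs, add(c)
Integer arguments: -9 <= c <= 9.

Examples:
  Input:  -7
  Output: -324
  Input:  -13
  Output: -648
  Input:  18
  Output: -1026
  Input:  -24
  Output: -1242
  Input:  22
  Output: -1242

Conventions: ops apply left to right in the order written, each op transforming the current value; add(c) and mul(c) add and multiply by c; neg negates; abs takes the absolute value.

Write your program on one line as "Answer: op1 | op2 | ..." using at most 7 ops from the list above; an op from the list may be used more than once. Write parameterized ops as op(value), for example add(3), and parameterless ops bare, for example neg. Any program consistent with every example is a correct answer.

mul(9) | neg | add(-7) | add(-2) | abs | mul(-6)

Check, running the answer program on each example:
  -7 -> -63 -> 63 -> 56 -> 54 -> 54 -> -324
  -13 -> -117 -> 117 -> 110 -> 108 -> 108 -> -648
  18 -> 162 -> -162 -> -169 -> -171 -> 171 -> -1026
  -24 -> -216 -> 216 -> 209 -> 207 -> 207 -> -1242
  22 -> 198 -> -198 -> -205 -> -207 -> 207 -> -1242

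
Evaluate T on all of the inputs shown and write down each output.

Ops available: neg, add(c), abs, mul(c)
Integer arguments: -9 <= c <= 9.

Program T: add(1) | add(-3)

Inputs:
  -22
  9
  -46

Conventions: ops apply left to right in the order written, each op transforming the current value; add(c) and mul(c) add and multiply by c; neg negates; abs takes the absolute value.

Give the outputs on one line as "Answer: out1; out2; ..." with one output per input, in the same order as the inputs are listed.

-24; 7; -48

Execution, op by op:
  -22 -> -21 -> -24
  9 -> 10 -> 7
  -46 -> -45 -> -48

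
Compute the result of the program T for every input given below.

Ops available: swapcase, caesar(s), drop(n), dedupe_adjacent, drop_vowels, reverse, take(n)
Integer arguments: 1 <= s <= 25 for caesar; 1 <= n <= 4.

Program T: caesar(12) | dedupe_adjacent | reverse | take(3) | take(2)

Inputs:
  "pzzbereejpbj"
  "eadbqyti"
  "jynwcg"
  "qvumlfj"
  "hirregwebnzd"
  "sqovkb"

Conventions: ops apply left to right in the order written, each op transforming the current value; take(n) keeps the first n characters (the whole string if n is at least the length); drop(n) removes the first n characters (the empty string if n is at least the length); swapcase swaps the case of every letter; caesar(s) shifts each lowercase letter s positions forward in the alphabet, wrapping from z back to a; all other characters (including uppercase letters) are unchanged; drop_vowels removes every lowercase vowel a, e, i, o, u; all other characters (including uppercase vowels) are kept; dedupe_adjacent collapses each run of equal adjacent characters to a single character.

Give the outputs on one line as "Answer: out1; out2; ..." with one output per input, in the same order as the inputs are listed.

Execution, op by op:
  "pzzbereejpbj" -> "bllnqdqqvbnv" -> "blnqdqvbnv" -> "vnbvqdqnlb" -> "vnb" -> "vn"
  "eadbqyti" -> "qmpnckfu" -> "qmpnckfu" -> "ufkcnpmq" -> "ufk" -> "uf"
  "jynwcg" -> "vkzios" -> "vkzios" -> "soizkv" -> "soi" -> "so"
  "qvumlfj" -> "chgyxrv" -> "chgyxrv" -> "vrxyghc" -> "vrx" -> "vr"
  "hirregwebnzd" -> "tuddqsiqnzlp" -> "tudqsiqnzlp" -> "plznqisqdut" -> "plz" -> "pl"
  "sqovkb" -> "ecahwn" -> "ecahwn" -> "nwhace" -> "nwh" -> "nw"

"vn"; "uf"; "so"; "vr"; "pl"; "nw"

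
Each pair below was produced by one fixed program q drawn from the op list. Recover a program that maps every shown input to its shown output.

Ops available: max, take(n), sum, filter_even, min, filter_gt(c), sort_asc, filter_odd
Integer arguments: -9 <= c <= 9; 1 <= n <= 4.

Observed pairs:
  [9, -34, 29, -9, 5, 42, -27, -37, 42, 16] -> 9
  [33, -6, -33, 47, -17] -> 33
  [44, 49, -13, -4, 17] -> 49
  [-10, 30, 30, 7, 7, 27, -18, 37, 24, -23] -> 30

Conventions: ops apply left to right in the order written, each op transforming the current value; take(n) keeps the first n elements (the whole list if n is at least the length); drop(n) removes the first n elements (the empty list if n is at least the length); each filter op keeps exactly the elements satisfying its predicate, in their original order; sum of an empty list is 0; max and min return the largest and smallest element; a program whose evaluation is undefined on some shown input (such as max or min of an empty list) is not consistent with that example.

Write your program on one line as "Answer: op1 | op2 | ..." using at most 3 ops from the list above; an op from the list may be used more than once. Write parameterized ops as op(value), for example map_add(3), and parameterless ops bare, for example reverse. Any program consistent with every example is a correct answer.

take(2) | max

Check, running the answer program on each example:
  [9, -34, 29, -9, 5, 42, -27, -37, 42, 16] -> [9, -34] -> 9
  [33, -6, -33, 47, -17] -> [33, -6] -> 33
  [44, 49, -13, -4, 17] -> [44, 49] -> 49
  [-10, 30, 30, 7, 7, 27, -18, 37, 24, -23] -> [-10, 30] -> 30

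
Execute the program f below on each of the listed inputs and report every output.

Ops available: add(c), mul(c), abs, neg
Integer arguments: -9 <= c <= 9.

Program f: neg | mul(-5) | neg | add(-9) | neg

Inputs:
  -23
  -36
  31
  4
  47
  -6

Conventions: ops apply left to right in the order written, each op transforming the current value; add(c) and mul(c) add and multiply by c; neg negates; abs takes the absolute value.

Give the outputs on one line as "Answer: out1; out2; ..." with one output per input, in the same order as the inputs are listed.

Execution, op by op:
  -23 -> 23 -> -115 -> 115 -> 106 -> -106
  -36 -> 36 -> -180 -> 180 -> 171 -> -171
  31 -> -31 -> 155 -> -155 -> -164 -> 164
  4 -> -4 -> 20 -> -20 -> -29 -> 29
  47 -> -47 -> 235 -> -235 -> -244 -> 244
  -6 -> 6 -> -30 -> 30 -> 21 -> -21

-106; -171; 164; 29; 244; -21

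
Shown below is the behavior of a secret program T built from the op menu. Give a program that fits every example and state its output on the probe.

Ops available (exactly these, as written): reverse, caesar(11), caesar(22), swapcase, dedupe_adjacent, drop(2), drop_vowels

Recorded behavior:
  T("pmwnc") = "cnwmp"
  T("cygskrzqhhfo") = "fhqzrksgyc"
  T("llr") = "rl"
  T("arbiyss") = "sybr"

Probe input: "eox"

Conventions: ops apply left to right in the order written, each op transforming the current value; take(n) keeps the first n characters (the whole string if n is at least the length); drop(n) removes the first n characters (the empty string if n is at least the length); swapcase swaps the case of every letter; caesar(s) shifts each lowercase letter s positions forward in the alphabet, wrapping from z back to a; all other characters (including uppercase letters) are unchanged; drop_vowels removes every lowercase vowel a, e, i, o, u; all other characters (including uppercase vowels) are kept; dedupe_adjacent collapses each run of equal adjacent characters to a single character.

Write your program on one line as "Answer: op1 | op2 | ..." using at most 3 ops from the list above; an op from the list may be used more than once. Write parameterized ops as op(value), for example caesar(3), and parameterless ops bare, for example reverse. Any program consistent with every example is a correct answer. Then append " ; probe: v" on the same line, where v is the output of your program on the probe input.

reverse | drop_vowels | dedupe_adjacent ; probe: "x"

Check, running the answer program on each example:
  "pmwnc" -> "cnwmp" -> "cnwmp" -> "cnwmp"
  "cygskrzqhhfo" -> "ofhhqzrksgyc" -> "fhhqzrksgyc" -> "fhqzrksgyc"
  "llr" -> "rll" -> "rll" -> "rl"
  "arbiyss" -> "ssyibra" -> "ssybr" -> "sybr"
  probe: "eox" -> "xoe" -> "x" -> "x"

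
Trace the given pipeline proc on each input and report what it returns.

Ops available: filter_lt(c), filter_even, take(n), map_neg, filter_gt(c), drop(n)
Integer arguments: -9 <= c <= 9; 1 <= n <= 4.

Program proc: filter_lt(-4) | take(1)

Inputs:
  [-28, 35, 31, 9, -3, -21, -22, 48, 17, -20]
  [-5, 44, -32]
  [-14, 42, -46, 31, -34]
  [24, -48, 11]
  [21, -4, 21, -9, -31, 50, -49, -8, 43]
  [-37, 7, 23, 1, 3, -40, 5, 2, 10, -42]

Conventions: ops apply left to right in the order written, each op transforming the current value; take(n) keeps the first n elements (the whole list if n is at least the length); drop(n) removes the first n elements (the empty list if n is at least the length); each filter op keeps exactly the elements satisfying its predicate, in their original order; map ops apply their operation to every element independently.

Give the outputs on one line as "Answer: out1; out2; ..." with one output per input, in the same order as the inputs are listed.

Execution, op by op:
  [-28, 35, 31, 9, -3, -21, -22, 48, 17, -20] -> [-28, -21, -22, -20] -> [-28]
  [-5, 44, -32] -> [-5, -32] -> [-5]
  [-14, 42, -46, 31, -34] -> [-14, -46, -34] -> [-14]
  [24, -48, 11] -> [-48] -> [-48]
  [21, -4, 21, -9, -31, 50, -49, -8, 43] -> [-9, -31, -49, -8] -> [-9]
  [-37, 7, 23, 1, 3, -40, 5, 2, 10, -42] -> [-37, -40, -42] -> [-37]

[-28]; [-5]; [-14]; [-48]; [-9]; [-37]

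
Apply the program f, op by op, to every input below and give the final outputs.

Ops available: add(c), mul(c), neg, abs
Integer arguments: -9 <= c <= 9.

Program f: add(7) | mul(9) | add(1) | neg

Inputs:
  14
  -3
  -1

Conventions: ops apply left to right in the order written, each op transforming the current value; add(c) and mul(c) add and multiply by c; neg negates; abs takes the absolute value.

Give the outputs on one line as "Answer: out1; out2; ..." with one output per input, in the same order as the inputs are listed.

-190; -37; -55

Execution, op by op:
  14 -> 21 -> 189 -> 190 -> -190
  -3 -> 4 -> 36 -> 37 -> -37
  -1 -> 6 -> 54 -> 55 -> -55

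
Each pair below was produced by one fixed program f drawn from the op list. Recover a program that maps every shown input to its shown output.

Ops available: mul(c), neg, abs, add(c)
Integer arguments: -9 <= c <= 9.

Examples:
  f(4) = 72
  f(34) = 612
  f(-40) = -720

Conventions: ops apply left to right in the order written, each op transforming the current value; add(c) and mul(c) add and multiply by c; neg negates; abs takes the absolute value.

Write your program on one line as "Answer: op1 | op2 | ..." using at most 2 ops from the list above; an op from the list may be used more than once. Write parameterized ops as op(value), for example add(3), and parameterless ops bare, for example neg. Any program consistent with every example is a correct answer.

mul(9) | mul(2)

Check, running the answer program on each example:
  4 -> 36 -> 72
  34 -> 306 -> 612
  -40 -> -360 -> -720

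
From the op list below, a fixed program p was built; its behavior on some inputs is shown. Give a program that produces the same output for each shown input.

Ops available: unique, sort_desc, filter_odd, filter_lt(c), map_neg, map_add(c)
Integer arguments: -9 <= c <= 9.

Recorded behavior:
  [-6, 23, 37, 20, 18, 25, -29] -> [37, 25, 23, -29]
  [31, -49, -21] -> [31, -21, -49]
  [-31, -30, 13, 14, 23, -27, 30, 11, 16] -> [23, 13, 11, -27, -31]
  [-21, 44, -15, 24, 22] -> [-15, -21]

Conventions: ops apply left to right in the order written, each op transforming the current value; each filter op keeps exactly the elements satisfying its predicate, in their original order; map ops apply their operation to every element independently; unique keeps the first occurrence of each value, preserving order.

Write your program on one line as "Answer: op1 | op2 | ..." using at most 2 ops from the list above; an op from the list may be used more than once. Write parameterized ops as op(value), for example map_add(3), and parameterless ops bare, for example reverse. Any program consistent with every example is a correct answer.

filter_odd | sort_desc

Check, running the answer program on each example:
  [-6, 23, 37, 20, 18, 25, -29] -> [23, 37, 25, -29] -> [37, 25, 23, -29]
  [31, -49, -21] -> [31, -49, -21] -> [31, -21, -49]
  [-31, -30, 13, 14, 23, -27, 30, 11, 16] -> [-31, 13, 23, -27, 11] -> [23, 13, 11, -27, -31]
  [-21, 44, -15, 24, 22] -> [-21, -15] -> [-15, -21]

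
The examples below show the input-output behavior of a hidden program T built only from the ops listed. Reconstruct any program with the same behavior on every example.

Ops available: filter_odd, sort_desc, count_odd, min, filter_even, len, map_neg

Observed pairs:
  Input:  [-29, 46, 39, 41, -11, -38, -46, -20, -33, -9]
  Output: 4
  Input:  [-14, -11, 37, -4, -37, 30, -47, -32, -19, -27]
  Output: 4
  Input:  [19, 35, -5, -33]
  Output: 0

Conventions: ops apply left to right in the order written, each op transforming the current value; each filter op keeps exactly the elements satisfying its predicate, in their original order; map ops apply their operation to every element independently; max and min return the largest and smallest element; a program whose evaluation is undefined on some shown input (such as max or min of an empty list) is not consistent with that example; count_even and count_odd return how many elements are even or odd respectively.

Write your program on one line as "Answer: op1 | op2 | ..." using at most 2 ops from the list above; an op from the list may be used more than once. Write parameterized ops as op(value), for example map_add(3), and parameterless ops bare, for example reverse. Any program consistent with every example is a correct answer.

filter_even | len

Check, running the answer program on each example:
  [-29, 46, 39, 41, -11, -38, -46, -20, -33, -9] -> [46, -38, -46, -20] -> 4
  [-14, -11, 37, -4, -37, 30, -47, -32, -19, -27] -> [-14, -4, 30, -32] -> 4
  [19, 35, -5, -33] -> [] -> 0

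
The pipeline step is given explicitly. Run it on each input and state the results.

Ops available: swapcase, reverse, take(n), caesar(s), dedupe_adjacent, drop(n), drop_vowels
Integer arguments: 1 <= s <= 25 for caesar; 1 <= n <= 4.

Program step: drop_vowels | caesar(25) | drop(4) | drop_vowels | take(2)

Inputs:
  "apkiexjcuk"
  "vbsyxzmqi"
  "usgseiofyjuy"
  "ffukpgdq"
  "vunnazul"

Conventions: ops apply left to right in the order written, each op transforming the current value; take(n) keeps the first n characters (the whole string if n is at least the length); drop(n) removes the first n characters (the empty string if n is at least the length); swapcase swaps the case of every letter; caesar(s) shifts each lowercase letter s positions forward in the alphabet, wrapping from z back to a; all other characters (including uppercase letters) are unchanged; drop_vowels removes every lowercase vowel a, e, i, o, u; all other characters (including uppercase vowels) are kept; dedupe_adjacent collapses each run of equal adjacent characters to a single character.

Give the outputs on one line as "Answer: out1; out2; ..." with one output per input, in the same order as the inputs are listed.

Execution, op by op:
  "apkiexjcuk" -> "pkxjck" -> "ojwibj" -> "bj" -> "bj" -> "bj"
  "vbsyxzmqi" -> "vbsyxzmq" -> "uarxwylp" -> "wylp" -> "wylp" -> "wy"
  "usgseiofyjuy" -> "sgsfyjy" -> "rfrexix" -> "xix" -> "xx" -> "xx"
  "ffukpgdq" -> "ffkpgdq" -> "eejofcp" -> "fcp" -> "fcp" -> "fc"
  "vunnazul" -> "vnnzl" -> "ummyk" -> "k" -> "k" -> "k"

"bj"; "wy"; "xx"; "fc"; "k"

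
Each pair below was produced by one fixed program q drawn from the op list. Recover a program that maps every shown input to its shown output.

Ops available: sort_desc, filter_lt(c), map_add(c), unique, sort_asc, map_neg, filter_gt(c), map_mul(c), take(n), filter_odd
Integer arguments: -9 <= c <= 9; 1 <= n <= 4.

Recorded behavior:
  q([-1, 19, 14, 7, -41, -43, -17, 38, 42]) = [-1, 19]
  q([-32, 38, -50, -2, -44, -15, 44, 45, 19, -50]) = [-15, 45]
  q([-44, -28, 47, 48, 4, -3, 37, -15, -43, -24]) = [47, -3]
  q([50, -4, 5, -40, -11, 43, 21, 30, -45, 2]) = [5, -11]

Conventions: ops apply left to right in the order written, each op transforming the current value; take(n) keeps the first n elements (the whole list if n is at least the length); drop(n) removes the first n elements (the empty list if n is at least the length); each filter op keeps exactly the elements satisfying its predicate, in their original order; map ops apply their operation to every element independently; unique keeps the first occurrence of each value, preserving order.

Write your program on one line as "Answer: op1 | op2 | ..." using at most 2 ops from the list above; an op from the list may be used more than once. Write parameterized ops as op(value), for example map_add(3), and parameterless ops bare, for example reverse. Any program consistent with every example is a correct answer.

filter_odd | take(2)

Check, running the answer program on each example:
  [-1, 19, 14, 7, -41, -43, -17, 38, 42] -> [-1, 19, 7, -41, -43, -17] -> [-1, 19]
  [-32, 38, -50, -2, -44, -15, 44, 45, 19, -50] -> [-15, 45, 19] -> [-15, 45]
  [-44, -28, 47, 48, 4, -3, 37, -15, -43, -24] -> [47, -3, 37, -15, -43] -> [47, -3]
  [50, -4, 5, -40, -11, 43, 21, 30, -45, 2] -> [5, -11, 43, 21, -45] -> [5, -11]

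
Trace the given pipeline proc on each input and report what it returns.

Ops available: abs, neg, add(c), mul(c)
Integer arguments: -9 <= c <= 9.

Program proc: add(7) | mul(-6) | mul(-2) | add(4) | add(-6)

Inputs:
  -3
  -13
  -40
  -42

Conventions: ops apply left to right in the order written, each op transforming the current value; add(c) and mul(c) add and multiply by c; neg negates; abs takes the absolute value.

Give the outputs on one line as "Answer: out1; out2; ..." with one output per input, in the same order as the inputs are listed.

46; -74; -398; -422

Execution, op by op:
  -3 -> 4 -> -24 -> 48 -> 52 -> 46
  -13 -> -6 -> 36 -> -72 -> -68 -> -74
  -40 -> -33 -> 198 -> -396 -> -392 -> -398
  -42 -> -35 -> 210 -> -420 -> -416 -> -422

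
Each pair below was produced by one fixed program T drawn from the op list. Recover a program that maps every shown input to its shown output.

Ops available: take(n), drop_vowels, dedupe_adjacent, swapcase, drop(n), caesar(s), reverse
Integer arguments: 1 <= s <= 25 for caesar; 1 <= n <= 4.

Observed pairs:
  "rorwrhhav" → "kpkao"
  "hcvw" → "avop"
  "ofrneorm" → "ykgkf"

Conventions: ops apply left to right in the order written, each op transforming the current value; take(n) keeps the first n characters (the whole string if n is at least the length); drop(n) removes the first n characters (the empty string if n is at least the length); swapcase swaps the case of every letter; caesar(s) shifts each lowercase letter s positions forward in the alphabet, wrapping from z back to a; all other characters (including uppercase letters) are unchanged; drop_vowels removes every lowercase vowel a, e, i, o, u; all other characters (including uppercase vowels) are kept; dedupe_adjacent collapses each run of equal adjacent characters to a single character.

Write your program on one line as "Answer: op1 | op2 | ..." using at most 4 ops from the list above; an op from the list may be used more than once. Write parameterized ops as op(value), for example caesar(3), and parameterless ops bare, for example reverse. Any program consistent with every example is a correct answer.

drop_vowels | caesar(19) | dedupe_adjacent

Check, running the answer program on each example:
  "rorwrhhav" -> "rrwrhhv" -> "kkpkaao" -> "kpkao"
  "hcvw" -> "hcvw" -> "avop" -> "avop"
  "ofrneorm" -> "frnrm" -> "ykgkf" -> "ykgkf"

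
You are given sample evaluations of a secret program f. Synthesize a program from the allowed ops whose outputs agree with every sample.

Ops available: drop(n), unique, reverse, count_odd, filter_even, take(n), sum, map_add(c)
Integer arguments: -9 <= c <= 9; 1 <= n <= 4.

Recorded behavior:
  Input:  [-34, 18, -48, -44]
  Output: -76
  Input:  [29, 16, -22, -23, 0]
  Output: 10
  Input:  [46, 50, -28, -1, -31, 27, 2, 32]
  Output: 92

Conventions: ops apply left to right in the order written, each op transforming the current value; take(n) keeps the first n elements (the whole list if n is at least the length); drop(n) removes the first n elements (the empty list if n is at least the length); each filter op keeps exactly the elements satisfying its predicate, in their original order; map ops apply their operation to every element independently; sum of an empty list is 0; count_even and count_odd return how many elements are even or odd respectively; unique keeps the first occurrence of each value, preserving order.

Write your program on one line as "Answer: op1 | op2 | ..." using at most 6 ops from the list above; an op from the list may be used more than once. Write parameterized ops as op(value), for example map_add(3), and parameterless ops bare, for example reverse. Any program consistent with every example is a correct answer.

map_add(4) | take(4) | map_add(4) | filter_even | sum

Check, running the answer program on each example:
  [-34, 18, -48, -44] -> [-30, 22, -44, -40] -> [-30, 22, -44, -40] -> [-26, 26, -40, -36] -> [-26, 26, -40, -36] -> -76
  [29, 16, -22, -23, 0] -> [33, 20, -18, -19, 4] -> [33, 20, -18, -19] -> [37, 24, -14, -15] -> [24, -14] -> 10
  [46, 50, -28, -1, -31, 27, 2, 32] -> [50, 54, -24, 3, -27, 31, 6, 36] -> [50, 54, -24, 3] -> [54, 58, -20, 7] -> [54, 58, -20] -> 92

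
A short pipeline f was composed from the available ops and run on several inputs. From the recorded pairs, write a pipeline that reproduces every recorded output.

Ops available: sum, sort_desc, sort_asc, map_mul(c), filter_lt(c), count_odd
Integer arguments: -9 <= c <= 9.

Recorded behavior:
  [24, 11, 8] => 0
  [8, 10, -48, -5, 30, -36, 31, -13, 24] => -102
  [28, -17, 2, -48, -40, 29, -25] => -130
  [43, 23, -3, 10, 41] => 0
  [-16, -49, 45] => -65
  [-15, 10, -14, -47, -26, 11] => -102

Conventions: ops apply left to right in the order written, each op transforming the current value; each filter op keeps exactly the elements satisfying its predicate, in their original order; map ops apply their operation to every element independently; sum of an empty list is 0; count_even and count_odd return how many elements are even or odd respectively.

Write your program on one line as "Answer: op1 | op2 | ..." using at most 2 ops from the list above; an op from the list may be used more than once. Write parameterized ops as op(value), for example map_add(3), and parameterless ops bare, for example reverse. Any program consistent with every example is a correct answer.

filter_lt(-4) | sum

Check, running the answer program on each example:
  [24, 11, 8] -> [] -> 0
  [8, 10, -48, -5, 30, -36, 31, -13, 24] -> [-48, -5, -36, -13] -> -102
  [28, -17, 2, -48, -40, 29, -25] -> [-17, -48, -40, -25] -> -130
  [43, 23, -3, 10, 41] -> [] -> 0
  [-16, -49, 45] -> [-16, -49] -> -65
  [-15, 10, -14, -47, -26, 11] -> [-15, -14, -47, -26] -> -102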